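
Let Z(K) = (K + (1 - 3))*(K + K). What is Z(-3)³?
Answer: 27000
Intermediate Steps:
Z(K) = 2*K*(-2 + K) (Z(K) = (K - 2)*(2*K) = (-2 + K)*(2*K) = 2*K*(-2 + K))
Z(-3)³ = (2*(-3)*(-2 - 3))³ = (2*(-3)*(-5))³ = 30³ = 27000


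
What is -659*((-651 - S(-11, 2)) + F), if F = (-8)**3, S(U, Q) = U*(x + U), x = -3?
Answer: 867903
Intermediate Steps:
S(U, Q) = U*(-3 + U)
F = -512
-659*((-651 - S(-11, 2)) + F) = -659*((-651 - (-11)*(-3 - 11)) - 512) = -659*((-651 - (-11)*(-14)) - 512) = -659*((-651 - 1*154) - 512) = -659*((-651 - 154) - 512) = -659*(-805 - 512) = -659*(-1317) = 867903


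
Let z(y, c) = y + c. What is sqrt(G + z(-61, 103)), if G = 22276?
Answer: sqrt(22318) ≈ 149.39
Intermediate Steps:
z(y, c) = c + y
sqrt(G + z(-61, 103)) = sqrt(22276 + (103 - 61)) = sqrt(22276 + 42) = sqrt(22318)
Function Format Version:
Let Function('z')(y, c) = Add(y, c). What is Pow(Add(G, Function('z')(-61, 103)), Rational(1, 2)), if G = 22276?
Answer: Pow(22318, Rational(1, 2)) ≈ 149.39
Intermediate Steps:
Function('z')(y, c) = Add(c, y)
Pow(Add(G, Function('z')(-61, 103)), Rational(1, 2)) = Pow(Add(22276, Add(103, -61)), Rational(1, 2)) = Pow(Add(22276, 42), Rational(1, 2)) = Pow(22318, Rational(1, 2))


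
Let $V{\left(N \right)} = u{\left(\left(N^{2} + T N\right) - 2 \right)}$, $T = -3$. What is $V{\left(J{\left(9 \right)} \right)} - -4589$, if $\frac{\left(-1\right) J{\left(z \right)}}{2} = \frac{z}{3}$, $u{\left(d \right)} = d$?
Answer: $4641$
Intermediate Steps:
$J{\left(z \right)} = - \frac{2 z}{3}$ ($J{\left(z \right)} = - 2 \frac{z}{3} = - \frac{2 z}{3}$)
$V{\left(N \right)} = -2 + N^{2} - 3 N$ ($V{\left(N \right)} = \left(N^{2} - 3 N\right) - 2 = -2 + N^{2} - 3 N$)
$V{\left(J{\left(9 \right)} \right)} - -4589 = \left(-2 + \left(\left(- \frac{2}{3}\right) 9\right)^{2} - 3 \left(\left(- \frac{2}{3}\right) 9\right)\right) - -4589 = \left(-2 + \left(-6\right)^{2} - -18\right) + 4589 = \left(-2 + 36 + 18\right) + 4589 = 52 + 4589 = 4641$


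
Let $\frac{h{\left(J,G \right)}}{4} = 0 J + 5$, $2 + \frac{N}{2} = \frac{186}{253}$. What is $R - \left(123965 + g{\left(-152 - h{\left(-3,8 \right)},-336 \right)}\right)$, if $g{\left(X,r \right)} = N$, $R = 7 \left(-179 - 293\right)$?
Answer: $- \frac{32198417}{253} \approx -1.2727 \cdot 10^{5}$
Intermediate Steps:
$N = - \frac{640}{253}$ ($N = -4 + 2 \cdot \frac{186}{253} = -4 + \frac{372}{253} = - \frac{640}{253} \approx -2.5296$)
$R = -3304$ ($R = 7 \left(-472\right) = -3304$)
$h{\left(J,G \right)} = 20$ ($h{\left(J,G \right)} = 4 \left(0 J + 5\right) = 4 \left(0 + 5\right) = 4 \cdot 5 = 20$)
$g{\left(X,r \right)} = - \frac{640}{253}$
$R - \left(123965 + g{\left(-152 - h{\left(-3,8 \right)},-336 \right)}\right) = -3304 - \frac{31362505}{253} = - \frac{32198417}{253}$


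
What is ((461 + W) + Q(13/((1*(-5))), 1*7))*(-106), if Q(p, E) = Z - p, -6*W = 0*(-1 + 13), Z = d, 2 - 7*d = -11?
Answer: -1726846/35 ≈ -49338.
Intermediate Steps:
d = 13/7 (d = 2/7 - ⅐*(-11) = 2/7 + 11/7 = 13/7 ≈ 1.8571)
Z = 13/7 ≈ 1.8571
W = 0 (W = -0*(-1 + 13) = -0*12 = -⅙*0 = 0)
Q(p, E) = 13/7 - p
((461 + W) + Q(13/((1*(-5))), 1*7))*(-106) = ((461 + 0) + (13/7 - 13/(1*(-5))))*(-106) = (461 + (13/7 - 13/(-5)))*(-106) = (461 + (13/7 - 13*(-1)/5))*(-106) = (461 + (13/7 - 1*(-13/5)))*(-106) = (461 + (13/7 + 13/5))*(-106) = (461 + 156/35)*(-106) = (16291/35)*(-106) = -1726846/35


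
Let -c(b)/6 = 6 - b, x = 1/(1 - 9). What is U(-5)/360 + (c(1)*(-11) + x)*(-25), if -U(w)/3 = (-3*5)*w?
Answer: -16495/2 ≈ -8247.5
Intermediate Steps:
U(w) = 45*w (U(w) = -3*(-3*5)*w = -(-45)*w = 45*w)
x = -⅛ (x = 1/(-8) = -⅛ ≈ -0.12500)
c(b) = -36 + 6*b (c(b) = -6*(6 - b) = -36 + 6*b)
U(-5)/360 + (c(1)*(-11) + x)*(-25) = (45*(-5))/360 + ((-36 + 6*1)*(-11) - ⅛)*(-25) = -225*1/360 + ((-36 + 6)*(-11) - ⅛)*(-25) = -5/8 + (-30*(-11) - ⅛)*(-25) = -5/8 + (330 - ⅛)*(-25) = -5/8 + (2639/8)*(-25) = -5/8 - 65975/8 = -16495/2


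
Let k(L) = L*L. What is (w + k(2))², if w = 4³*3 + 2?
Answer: 39204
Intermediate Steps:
k(L) = L²
w = 194 (w = 64*3 + 2 = 192 + 2 = 194)
(w + k(2))² = (194 + 2²)² = (194 + 4)² = 198² = 39204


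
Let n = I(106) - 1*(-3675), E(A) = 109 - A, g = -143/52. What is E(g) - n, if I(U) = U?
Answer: -14677/4 ≈ -3669.3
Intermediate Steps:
g = -11/4 (g = -143*1/52 = -11/4 ≈ -2.7500)
n = 3781 (n = 106 - 1*(-3675) = 106 + 3675 = 3781)
E(g) - n = (109 - 1*(-11/4)) - 1*3781 = (109 + 11/4) - 3781 = 447/4 - 3781 = -14677/4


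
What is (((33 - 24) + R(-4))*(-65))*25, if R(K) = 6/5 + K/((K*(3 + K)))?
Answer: -14950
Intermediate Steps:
R(K) = 6/5 + 1/(3 + K) (R(K) = 6*(⅕) + K*(1/(K*(3 + K))) = 6/5 + 1/(3 + K))
(((33 - 24) + R(-4))*(-65))*25 = (((33 - 24) + (23 + 6*(-4))/(5*(3 - 4)))*(-65))*25 = ((9 + (⅕)*(23 - 24)/(-1))*(-65))*25 = ((9 + (⅕)*(-1)*(-1))*(-65))*25 = ((9 + ⅕)*(-65))*25 = ((46/5)*(-65))*25 = -598*25 = -14950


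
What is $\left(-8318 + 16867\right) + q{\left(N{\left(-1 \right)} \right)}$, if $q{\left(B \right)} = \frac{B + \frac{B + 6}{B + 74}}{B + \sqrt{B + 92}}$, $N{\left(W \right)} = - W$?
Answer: $\frac{29494009}{3450} + \frac{41 \sqrt{93}}{3450} \approx 8549.1$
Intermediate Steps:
$q{\left(B \right)} = \frac{B + \frac{6 + B}{74 + B}}{B + \sqrt{92 + B}}$
$\left(-8318 + 16867\right) + q{\left(N{\left(-1 \right)} \right)} = \left(-8318 + 16867\right) + \frac{6 + \left(\left(-1\right) \left(-1\right)\right)^{2} + 75 \left(\left(-1\right) \left(-1\right)\right)}{\left(\left(-1\right) \left(-1\right)\right)^{2} + 74 \left(\left(-1\right) \left(-1\right)\right) + 74 \sqrt{92 - -1} + \left(-1\right) \left(-1\right) \sqrt{92 - -1}} = 8549 + \frac{6 + 1^{2} + 75 \cdot 1}{1^{2} + 74 \cdot 1 + 74 \sqrt{92 + 1} + 1 \sqrt{92 + 1}} = 8549 + \frac{6 + 1 + 75}{1 + 74 + 74 \sqrt{93} + 1 \sqrt{93}} = 8549 + \frac{1}{1 + 74 + 74 \sqrt{93} + \sqrt{93}} \cdot 82 = 8549 + \frac{1}{75 + 75 \sqrt{93}} \cdot 82 = 8549 + \frac{82}{75 + 75 \sqrt{93}}$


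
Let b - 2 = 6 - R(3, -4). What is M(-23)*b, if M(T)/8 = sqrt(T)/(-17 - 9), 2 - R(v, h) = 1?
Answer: -28*I*sqrt(23)/13 ≈ -10.329*I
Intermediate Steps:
R(v, h) = 1 (R(v, h) = 2 - 1*1 = 2 - 1 = 1)
M(T) = -4*sqrt(T)/13 (M(T) = 8*(sqrt(T)/(-17 - 9)) = 8*(sqrt(T)/(-26)) = 8*(-sqrt(T)/26) = -4*sqrt(T)/13)
b = 7 (b = 2 + (6 - 1*1) = 2 + (6 - 1) = 2 + 5 = 7)
M(-23)*b = -4*I*sqrt(23)/13*7 = -28*I*sqrt(23)/13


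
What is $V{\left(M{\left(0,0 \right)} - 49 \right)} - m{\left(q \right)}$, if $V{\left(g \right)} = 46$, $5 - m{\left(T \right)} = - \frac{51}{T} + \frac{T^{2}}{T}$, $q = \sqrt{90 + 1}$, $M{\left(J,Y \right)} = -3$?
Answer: $41 + \frac{40 \sqrt{91}}{91} \approx 45.193$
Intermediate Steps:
$q = \sqrt{91} \approx 9.5394$
$m{\left(T \right)} = 5 - T + \frac{51}{T}$ ($m{\left(T \right)} = 5 - \left(- \frac{51}{T} + \frac{T^{2}}{T}\right) = 5 - \left(- \frac{51}{T} + T\right) = 5 - \left(T - \frac{51}{T}\right) = 5 - T + \frac{51}{T}$)
$V{\left(M{\left(0,0 \right)} - 49 \right)} - m{\left(q \right)} = 46 - \left(5 - \sqrt{91} + \frac{51}{\sqrt{91}}\right) = 46 - \left(5 - \sqrt{91} + 51 \frac{\sqrt{91}}{91}\right) = 46 - \left(5 - \sqrt{91} + \frac{51 \sqrt{91}}{91}\right) = 46 - \left(5 - \frac{40 \sqrt{91}}{91}\right) = 41 + \frac{40 \sqrt{91}}{91}$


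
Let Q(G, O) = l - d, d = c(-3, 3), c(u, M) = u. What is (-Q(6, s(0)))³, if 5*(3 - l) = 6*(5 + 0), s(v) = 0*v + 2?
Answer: 0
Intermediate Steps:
d = -3
s(v) = 2 (s(v) = 0 + 2 = 2)
l = -3 (l = 3 - 6*(5 + 0)/5 = 3 - 6*5/5 = 3 - ⅕*30 = 3 - 6 = -3)
Q(G, O) = 0 (Q(G, O) = -3 - 1*(-3) = -3 + 3 = 0)
(-Q(6, s(0)))³ = (-1*0)³ = 0³ = 0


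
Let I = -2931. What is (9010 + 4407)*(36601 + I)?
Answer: 451750390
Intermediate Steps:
(9010 + 4407)*(36601 + I) = (9010 + 4407)*(36601 - 2931) = 13417*33670 = 451750390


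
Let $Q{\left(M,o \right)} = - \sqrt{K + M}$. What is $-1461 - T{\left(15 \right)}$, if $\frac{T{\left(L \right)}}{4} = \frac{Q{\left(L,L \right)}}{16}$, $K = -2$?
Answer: $-1461 + \frac{\sqrt{13}}{4} \approx -1460.1$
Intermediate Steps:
$Q{\left(M,o \right)} = - \sqrt{-2 + M}$
$T{\left(L \right)} = - \frac{\sqrt{-2 + L}}{4}$ ($T{\left(L \right)} = 4 \frac{\left(-1\right) \sqrt{-2 + L}}{16} = 4 - \sqrt{-2 + L} \frac{1}{16} = 4 \left(- \frac{\sqrt{-2 + L}}{16}\right) = - \frac{\sqrt{-2 + L}}{4}$)
$-1461 - T{\left(15 \right)} = -1461 - - \frac{\sqrt{-2 + 15}}{4} = -1461 - - \frac{\sqrt{13}}{4} = -1461 + \frac{\sqrt{13}}{4}$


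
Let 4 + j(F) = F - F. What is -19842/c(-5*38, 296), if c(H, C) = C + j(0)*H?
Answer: -3307/176 ≈ -18.790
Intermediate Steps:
j(F) = -4 (j(F) = -4 + (F - F) = -4 + 0 = -4)
c(H, C) = C - 4*H
-19842/c(-5*38, 296) = -19842/(296 - (-20)*38) = -19842/(296 - 4*(-190)) = -19842/(296 + 760) = -19842/1056 = -19842*1/1056 = -3307/176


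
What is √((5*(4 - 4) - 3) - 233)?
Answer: 2*I*√59 ≈ 15.362*I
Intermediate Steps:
√((5*(4 - 4) - 3) - 233) = √((5*0 - 3) - 233) = √((0 - 3) - 233) = √(-3 - 233) = √(-236) = 2*I*√59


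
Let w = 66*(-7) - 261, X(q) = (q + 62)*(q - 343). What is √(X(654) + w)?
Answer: √221953 ≈ 471.12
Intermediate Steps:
X(q) = (-343 + q)*(62 + q) (X(q) = (62 + q)*(-343 + q) = (-343 + q)*(62 + q))
w = -723 (w = -462 - 261 = -723)
√(X(654) + w) = √((-21266 + 654² - 281*654) - 723) = √((-21266 + 427716 - 183774) - 723) = √(222676 - 723) = √221953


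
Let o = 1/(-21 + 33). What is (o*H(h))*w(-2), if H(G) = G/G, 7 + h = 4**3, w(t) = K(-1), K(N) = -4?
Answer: -1/3 ≈ -0.33333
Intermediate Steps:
w(t) = -4
h = 57 (h = -7 + 4**3 = -7 + 64 = 57)
o = 1/12 ≈ 0.083333
H(G) = 1
(o*H(h))*w(-2) = ((1/12)*1)*(-4) = (1/12)*(-4) = -1/3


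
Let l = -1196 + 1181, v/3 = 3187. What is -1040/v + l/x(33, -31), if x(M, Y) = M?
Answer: -59245/105171 ≈ -0.56332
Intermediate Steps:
v = 9561 (v = 3*3187 = 9561)
l = -15
-1040/v + l/x(33, -31) = -1040/9561 - 15/33 = -1040*1/9561 - 15*1/33 = -1040/9561 - 5/11 = -59245/105171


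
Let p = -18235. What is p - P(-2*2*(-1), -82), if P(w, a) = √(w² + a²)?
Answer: -18235 - 2*√1685 ≈ -18317.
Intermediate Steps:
P(w, a) = √(a² + w²)
p - P(-2*2*(-1), -82) = -18235 - √((-82)² + (-2*2*(-1))²) = -18235 - √(6724 + (-4*(-1))²) = -18235 - √(6724 + 4²) = -18235 - √(6724 + 16) = -18235 - √6740 = -18235 - 2*√1685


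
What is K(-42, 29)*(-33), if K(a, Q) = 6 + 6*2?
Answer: -594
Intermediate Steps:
K(a, Q) = 18 (K(a, Q) = 6 + 12 = 18)
K(-42, 29)*(-33) = 18*(-33) = -594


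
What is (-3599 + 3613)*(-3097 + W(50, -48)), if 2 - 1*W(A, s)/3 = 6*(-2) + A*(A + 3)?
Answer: -154070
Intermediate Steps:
W(A, s) = 42 - 3*A*(3 + A) (W(A, s) = 6 - 3*(6*(-2) + A*(A + 3)) = 6 - 3*(-12 + A*(3 + A)) = 6 + (36 - 3*A*(3 + A)) = 42 - 3*A*(3 + A))
(-3599 + 3613)*(-3097 + W(50, -48)) = (-3599 + 3613)*(-3097 + (42 - 9*50 - 3*50**2)) = 14*(-3097 + (42 - 450 - 3*2500)) = 14*(-3097 + (42 - 450 - 7500)) = 14*(-3097 - 7908) = 14*(-11005) = -154070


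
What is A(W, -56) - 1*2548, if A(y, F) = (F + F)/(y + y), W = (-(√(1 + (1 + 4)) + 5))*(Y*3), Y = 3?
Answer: -435428/171 - 56*√6/171 ≈ -2547.2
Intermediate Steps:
W = -45 - 9*√6 (W = (-(√(1 + (1 + 4)) + 5))*(3*3) = -(√(1 + 5) + 5)*9 = -(√6 + 5)*9 = -(5 + √6)*9 = (-5 - √6)*9 = -45 - 9*√6 ≈ -67.045)
A(y, F) = F/y (A(y, F) = (2*F)/((2*y)) = (2*F)*(1/(2*y)) = F/y)
A(W, -56) - 1*2548 = -56/(-45 - 9*√6) - 1*2548 = -56/(-45 - 9*√6) - 2548 = -2548 - 56/(-45 - 9*√6)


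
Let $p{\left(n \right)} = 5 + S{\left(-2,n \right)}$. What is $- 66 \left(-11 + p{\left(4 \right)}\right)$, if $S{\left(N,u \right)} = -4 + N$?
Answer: $792$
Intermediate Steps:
$p{\left(n \right)} = -1$ ($p{\left(n \right)} = 5 - 6 = -1$)
$- 66 \left(-11 + p{\left(4 \right)}\right) = - 66 \left(-11 - 1\right) = \left(-66\right) \left(-12\right) = 792$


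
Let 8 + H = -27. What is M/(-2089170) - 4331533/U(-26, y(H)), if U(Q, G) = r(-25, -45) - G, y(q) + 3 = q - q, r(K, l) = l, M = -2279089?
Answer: 754117043279/7312095 ≈ 1.0313e+5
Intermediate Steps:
H = -35 (H = -8 - 27 = -35)
y(q) = -3 (y(q) = -3 + (q - q) = -3 + 0 = -3)
U(Q, G) = -45 - G
M/(-2089170) - 4331533/U(-26, y(H)) = -2279089/(-2089170) - 4331533/(-45 - 1*(-3)) = -2279089*(-1/2089170) - 4331533/(-45 + 3) = 2279089/2089170 - 4331533/(-42) = 2279089/2089170 - 4331533*(-1/42) = 2279089/2089170 + 4331533/42 = 754117043279/7312095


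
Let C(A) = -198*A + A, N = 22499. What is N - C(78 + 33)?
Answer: 44366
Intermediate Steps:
C(A) = -197*A
N - C(78 + 33) = 22499 - (-197)*(78 + 33) = 22499 - (-197)*111 = 22499 - 1*(-21867) = 22499 + 21867 = 44366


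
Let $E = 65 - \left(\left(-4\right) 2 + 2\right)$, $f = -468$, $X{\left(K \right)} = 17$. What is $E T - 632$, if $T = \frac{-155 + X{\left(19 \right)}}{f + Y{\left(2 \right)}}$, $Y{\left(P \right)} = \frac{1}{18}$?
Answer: $- \frac{5146972}{8423} \approx -611.06$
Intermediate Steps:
$Y{\left(P \right)} = \frac{1}{18}$
$T = \frac{2484}{8423}$ ($T = \frac{-155 + 17}{-468 + \frac{1}{18}} = - \frac{138}{- \frac{8423}{18}} = \left(-138\right) \left(- \frac{18}{8423}\right) = \frac{2484}{8423} \approx 0.29491$)
$E = 71$ ($E = 65 - \left(-8 + 2\right) = 65 - -6 = 65 + 6 = 71$)
$E T - 632 = 71 \cdot \frac{2484}{8423} - 632 = \frac{176364}{8423} - 632 = - \frac{5146972}{8423}$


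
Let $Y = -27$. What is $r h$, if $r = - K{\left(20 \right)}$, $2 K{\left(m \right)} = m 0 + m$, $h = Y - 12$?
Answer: $390$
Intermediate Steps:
$h = -39$ ($h = -27 - 12 = -39$)
$K{\left(m \right)} = \frac{m}{2}$ ($K{\left(m \right)} = \frac{m 0 + m}{2} = \frac{0 + m}{2} = \frac{m}{2}$)
$r = -10$ ($r = - \frac{20}{2} = \left(-1\right) 10 = -10$)
$r h = \left(-10\right) \left(-39\right) = 390$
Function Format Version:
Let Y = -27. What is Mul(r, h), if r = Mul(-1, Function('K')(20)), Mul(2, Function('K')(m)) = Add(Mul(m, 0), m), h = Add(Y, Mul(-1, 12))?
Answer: 390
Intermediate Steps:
h = -39 (h = Add(-27, Mul(-1, 12)) = Add(-27, -12) = -39)
Function('K')(m) = Mul(Rational(1, 2), m) (Function('K')(m) = Mul(Rational(1, 2), Add(Mul(m, 0), m)) = Mul(Rational(1, 2), Add(0, m)) = Mul(Rational(1, 2), m))
r = -10 (r = Mul(-1, Mul(Rational(1, 2), 20)) = Mul(-1, 10) = -10)
Mul(r, h) = Mul(-10, -39) = 390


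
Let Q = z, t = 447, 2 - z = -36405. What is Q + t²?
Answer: 236216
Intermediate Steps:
z = 36407 (z = 2 - 1*(-36405) = 2 + 36405 = 36407)
Q = 36407
Q + t² = 36407 + 447² = 36407 + 199809 = 236216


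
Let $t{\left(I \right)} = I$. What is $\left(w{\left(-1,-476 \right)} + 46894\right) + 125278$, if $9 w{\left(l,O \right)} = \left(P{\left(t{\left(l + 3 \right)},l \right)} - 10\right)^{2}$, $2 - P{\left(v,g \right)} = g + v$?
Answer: $172181$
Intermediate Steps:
$P{\left(v,g \right)} = 2 - g - v$ ($P{\left(v,g \right)} = 2 - \left(g + v\right) = 2 - g - v$)
$w{\left(l,O \right)} = \frac{\left(-11 - 2 l\right)^{2}}{9}$ ($w{\left(l,O \right)} = \frac{\left(\left(2 - l - \left(l + 3\right)\right) - 10\right)^{2}}{9} = \frac{\left(\left(2 - l - \left(3 + l\right)\right) - 10\right)^{2}}{9} = \frac{\left(\left(-1 - 2 l\right) - 10\right)^{2}}{9} = \frac{\left(-11 - 2 l\right)^{2}}{9}$)
$\left(w{\left(-1,-476 \right)} + 46894\right) + 125278 = \left(\frac{\left(11 + 2 \left(-1\right)\right)^{2}}{9} + 46894\right) + 125278 = \left(\frac{\left(11 - 2\right)^{2}}{9} + 46894\right) + 125278 = \left(\frac{9^{2}}{9} + 46894\right) + 125278 = \left(\frac{1}{9} \cdot 81 + 46894\right) + 125278 = \left(9 + 46894\right) + 125278 = 46903 + 125278 = 172181$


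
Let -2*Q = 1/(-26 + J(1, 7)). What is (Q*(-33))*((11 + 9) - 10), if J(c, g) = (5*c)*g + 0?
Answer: 55/3 ≈ 18.333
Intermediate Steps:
J(c, g) = 5*c*g (J(c, g) = 5*c*g + 0 = 5*c*g)
Q = -1/18 (Q = -1/(2*(-26 + 5*1*7)) = -1/(2*(-26 + 35)) = -½/9 = -½*⅑ = -1/18 ≈ -0.055556)
(Q*(-33))*((11 + 9) - 10) = (-1/18*(-33))*((11 + 9) - 10) = 11*(20 - 10)/6 = (11/6)*10 = 55/3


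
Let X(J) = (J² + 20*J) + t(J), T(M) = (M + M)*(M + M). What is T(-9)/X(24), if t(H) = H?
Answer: 3/10 ≈ 0.30000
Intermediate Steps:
T(M) = 4*M² (T(M) = (2*M)*(2*M) = 4*M²)
X(J) = J² + 21*J (X(J) = (J² + 20*J) + J = J² + 21*J)
T(-9)/X(24) = (4*(-9)²)/((24*(21 + 24))) = (4*81)/((24*45)) = 324/1080 = 324*(1/1080) = 3/10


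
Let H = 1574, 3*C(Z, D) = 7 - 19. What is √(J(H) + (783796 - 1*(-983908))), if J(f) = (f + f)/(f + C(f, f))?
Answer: 3*√121033848110/785 ≈ 1329.6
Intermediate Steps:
C(Z, D) = -4 (C(Z, D) = (7 - 19)/3 = (⅓)*(-12) = -4)
J(f) = 2*f/(-4 + f) (J(f) = (f + f)/(f - 4) = (2*f)/(-4 + f) = 2*f/(-4 + f))
√(J(H) + (783796 - 1*(-983908))) = √(2*1574/(-4 + 1574) + (783796 - 1*(-983908))) = √(2*1574/1570 + (783796 + 983908)) = √(2*1574*(1/1570) + 1767704) = √(1574/785 + 1767704) = √(1387649214/785) = 3*√121033848110/785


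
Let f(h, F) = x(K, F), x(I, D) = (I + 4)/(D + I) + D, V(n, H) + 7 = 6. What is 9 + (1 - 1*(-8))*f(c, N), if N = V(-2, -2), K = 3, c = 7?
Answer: 63/2 ≈ 31.500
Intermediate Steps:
V(n, H) = -1 (V(n, H) = -7 + 6 = -1)
x(I, D) = D + (4 + I)/(D + I) (x(I, D) = (4 + I)/(D + I) + D = D + (4 + I)/(D + I))
N = -1
f(h, F) = (7 + F² + 3*F)/(3 + F) (f(h, F) = (4 + 3 + F² + F*3)/(F + 3) = (4 + 3 + F² + 3*F)/(3 + F) = (7 + F² + 3*F)/(3 + F))
9 + (1 - 1*(-8))*f(c, N) = 9 + (1 - 1*(-8))*((7 + (-1)² + 3*(-1))/(3 - 1)) = 9 + (1 + 8)*((7 + 1 - 3)/2) = 9 + 9*((½)*5) = 9 + 9*(5/2) = 9 + 45/2 = 63/2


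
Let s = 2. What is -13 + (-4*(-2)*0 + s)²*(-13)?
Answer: -65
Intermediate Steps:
-13 + (-4*(-2)*0 + s)²*(-13) = -13 + (-4*(-2)*0 + 2)²*(-13) = -13 + (8*0 + 2)²*(-13) = -13 + (0 + 2)²*(-13) = -13 + 2²*(-13) = -13 + 4*(-13) = -13 - 52 = -65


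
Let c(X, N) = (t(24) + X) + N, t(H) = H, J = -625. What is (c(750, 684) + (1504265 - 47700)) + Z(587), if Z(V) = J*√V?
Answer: 1458023 - 625*√587 ≈ 1.4429e+6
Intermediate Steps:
c(X, N) = 24 + N + X (c(X, N) = (24 + X) + N = 24 + N + X)
Z(V) = -625*√V
(c(750, 684) + (1504265 - 47700)) + Z(587) = ((24 + 684 + 750) + (1504265 - 47700)) - 625*√587 = (1458 + 1456565) - 625*√587 = 1458023 - 625*√587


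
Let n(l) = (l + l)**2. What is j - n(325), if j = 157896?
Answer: -264604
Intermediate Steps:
n(l) = 4*l**2 (n(l) = (2*l)**2 = 4*l**2)
j - n(325) = 157896 - 4*325**2 = 157896 - 4*105625 = 157896 - 1*422500 = 157896 - 422500 = -264604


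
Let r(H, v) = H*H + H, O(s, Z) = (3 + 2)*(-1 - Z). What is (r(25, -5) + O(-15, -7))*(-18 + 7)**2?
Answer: 82280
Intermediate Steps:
O(s, Z) = -5 - 5*Z (O(s, Z) = 5*(-1 - Z) = -5 - 5*Z)
r(H, v) = H + H**2 (r(H, v) = H**2 + H = H + H**2)
(r(25, -5) + O(-15, -7))*(-18 + 7)**2 = (25*(1 + 25) + (-5 - 5*(-7)))*(-18 + 7)**2 = (25*26 + (-5 + 35))*(-11)**2 = (650 + 30)*121 = 680*121 = 82280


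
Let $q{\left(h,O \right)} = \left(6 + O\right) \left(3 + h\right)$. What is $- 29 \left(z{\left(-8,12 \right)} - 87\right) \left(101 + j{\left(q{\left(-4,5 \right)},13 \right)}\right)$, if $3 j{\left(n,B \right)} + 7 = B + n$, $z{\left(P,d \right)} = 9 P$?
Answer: $458026$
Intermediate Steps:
$q{\left(h,O \right)} = \left(3 + h\right) \left(6 + O\right)$
$j{\left(n,B \right)} = - \frac{7}{3} + \frac{B}{3} + \frac{n}{3}$ ($j{\left(n,B \right)} = - \frac{7}{3} + \frac{B + n}{3} = - \frac{7}{3} + \left(\frac{B}{3} + \frac{n}{3}\right) = - \frac{7}{3} + \frac{B}{3} + \frac{n}{3}$)
$- 29 \left(z{\left(-8,12 \right)} - 87\right) \left(101 + j{\left(q{\left(-4,5 \right)},13 \right)}\right) = - 29 \left(9 \left(-8\right) - 87\right) \left(101 + \left(- \frac{7}{3} + \frac{1}{3} \cdot 13 + \frac{18 + 3 \cdot 5 + 6 \left(-4\right) + 5 \left(-4\right)}{3}\right)\right) = - 29 \left(-72 - 87\right) \left(101 + \left(- \frac{7}{3} + \frac{13}{3} + \frac{18 + 15 - 24 - 20}{3}\right)\right) = - 29 \left(- 159 \left(101 + \left(- \frac{7}{3} + \frac{13}{3} + \frac{1}{3} \left(-11\right)\right)\right)\right) = - 29 \left(- 159 \left(101 - \frac{5}{3}\right)\right) = - 29 \left(\left(-159\right) \frac{298}{3}\right) = \left(-29\right) \left(-15794\right) = 458026$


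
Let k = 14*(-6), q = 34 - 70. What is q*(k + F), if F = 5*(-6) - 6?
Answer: 4320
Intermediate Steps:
q = -36
F = -36 (F = -30 - 6 = -36)
k = -84
q*(k + F) = -36*(-84 - 36) = -36*(-120) = 4320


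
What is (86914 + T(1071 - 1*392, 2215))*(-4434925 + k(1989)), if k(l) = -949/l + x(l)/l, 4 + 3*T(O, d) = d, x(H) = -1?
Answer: -85908369321725/221 ≈ -3.8873e+11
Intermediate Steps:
T(O, d) = -4/3 + d/3
k(l) = -950/l (k(l) = -949/l - 1/l = -950/l)
(86914 + T(1071 - 1*392, 2215))*(-4434925 + k(1989)) = (86914 + (-4/3 + (1/3)*2215))*(-4434925 - 950/1989) = (86914 + (-4/3 + 2215/3))*(-4434925 - 950*1/1989) = (86914 + 737)*(-4434925 - 950/1989) = 87651*(-8821066775/1989) = -85908369321725/221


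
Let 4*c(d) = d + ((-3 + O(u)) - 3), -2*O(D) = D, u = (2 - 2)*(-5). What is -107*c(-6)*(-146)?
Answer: -46866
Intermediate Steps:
u = 0 (u = 0*(-5) = 0)
O(D) = -D/2
c(d) = -3/2 + d/4 (c(d) = (d + ((-3 - ½*0) - 3))/4 = (d + ((-3 + 0) - 3))/4 = (d + (-3 - 3))/4 = (d - 6)/4 = (-6 + d)/4 = -3/2 + d/4)
-107*c(-6)*(-146) = -107*(-3/2 + (¼)*(-6))*(-146) = -107*(-3/2 - 3/2)*(-146) = -107*(-3)*(-146) = 321*(-146) = -46866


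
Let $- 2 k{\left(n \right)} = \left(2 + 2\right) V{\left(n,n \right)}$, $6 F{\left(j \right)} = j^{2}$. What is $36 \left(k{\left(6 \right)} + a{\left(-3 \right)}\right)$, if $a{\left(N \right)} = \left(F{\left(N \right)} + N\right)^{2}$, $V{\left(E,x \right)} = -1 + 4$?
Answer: $-135$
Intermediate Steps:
$V{\left(E,x \right)} = 3$
$F{\left(j \right)} = \frac{j^{2}}{6}$
$k{\left(n \right)} = -6$ ($k{\left(n \right)} = - \frac{\left(2 + 2\right) 3}{2} = - \frac{4 \cdot 3}{2} = \left(- \frac{1}{2}\right) 12 = -6$)
$a{\left(N \right)} = \left(N + \frac{N^{2}}{6}\right)^{2}$ ($a{\left(N \right)} = \left(\frac{N^{2}}{6} + N\right)^{2} = \left(N + \frac{N^{2}}{6}\right)^{2}$)
$36 \left(k{\left(6 \right)} + a{\left(-3 \right)}\right) = 36 \left(-6 + \frac{\left(-3\right)^{2} \left(6 - 3\right)^{2}}{36}\right) = 36 \left(-6 + \frac{1}{36} \cdot 9 \cdot 3^{2}\right) = 36 \left(-6 + \frac{1}{36} \cdot 9 \cdot 9\right) = 36 \left(-6 + \frac{9}{4}\right) = 36 \left(- \frac{15}{4}\right) = -135$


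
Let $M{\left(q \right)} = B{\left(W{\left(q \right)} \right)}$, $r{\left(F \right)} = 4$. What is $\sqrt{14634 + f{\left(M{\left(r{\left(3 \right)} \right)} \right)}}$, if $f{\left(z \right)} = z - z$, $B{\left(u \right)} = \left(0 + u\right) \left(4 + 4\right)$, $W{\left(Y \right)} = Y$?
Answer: $3 \sqrt{1626} \approx 120.97$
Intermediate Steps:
$B{\left(u \right)} = 8 u$ ($B{\left(u \right)} = u 8 = 8 u$)
$M{\left(q \right)} = 8 q$
$f{\left(z \right)} = 0$
$\sqrt{14634 + f{\left(M{\left(r{\left(3 \right)} \right)} \right)}} = \sqrt{14634 + 0} = \sqrt{14634} = 3 \sqrt{1626}$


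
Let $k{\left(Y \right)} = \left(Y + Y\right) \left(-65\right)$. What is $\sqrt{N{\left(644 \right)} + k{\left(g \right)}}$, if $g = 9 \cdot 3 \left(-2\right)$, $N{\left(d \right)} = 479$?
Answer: $\sqrt{7499} \approx 86.597$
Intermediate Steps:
$g = -54$ ($g = 27 \left(-2\right) = -54$)
$k{\left(Y \right)} = - 130 Y$ ($k{\left(Y \right)} = 2 Y \left(-65\right) = - 130 Y$)
$\sqrt{N{\left(644 \right)} + k{\left(g \right)}} = \sqrt{479 - -7020} = \sqrt{479 + 7020} = \sqrt{7499}$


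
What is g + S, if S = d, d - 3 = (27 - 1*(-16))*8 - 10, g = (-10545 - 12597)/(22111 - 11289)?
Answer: 258848/773 ≈ 334.86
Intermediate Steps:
g = -1653/773 (g = -23142/10822 = -23142*1/10822 = -1653/773 ≈ -2.1384)
d = 337 (d = 3 + ((27 - 1*(-16))*8 - 10) = 3 + ((27 + 16)*8 - 10) = 3 + (43*8 - 10) = 3 + (344 - 10) = 3 + 334 = 337)
S = 337
g + S = -1653/773 + 337 = 258848/773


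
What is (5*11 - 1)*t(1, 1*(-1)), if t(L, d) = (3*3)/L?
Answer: 486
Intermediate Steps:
t(L, d) = 9/L
(5*11 - 1)*t(1, 1*(-1)) = (5*11 - 1)*(9/1) = (55 - 1)*(9*1) = 54*9 = 486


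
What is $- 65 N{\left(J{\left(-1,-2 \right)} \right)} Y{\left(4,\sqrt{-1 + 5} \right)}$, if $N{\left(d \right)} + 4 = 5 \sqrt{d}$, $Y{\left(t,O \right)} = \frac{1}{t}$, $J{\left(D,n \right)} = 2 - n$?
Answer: $- \frac{195}{2} \approx -97.5$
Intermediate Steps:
$N{\left(d \right)} = -4 + 5 \sqrt{d}$
$- 65 N{\left(J{\left(-1,-2 \right)} \right)} Y{\left(4,\sqrt{-1 + 5} \right)} = \frac{\left(-65\right) \left(-4 + 5 \sqrt{2 - -2}\right)}{4} = - 65 \left(-4 + 5 \sqrt{2 + 2}\right) \frac{1}{4} = - 65 \left(-4 + 5 \sqrt{4}\right) \frac{1}{4} = - 65 \left(-4 + 5 \cdot 2\right) \frac{1}{4} = - 65 \left(-4 + 10\right) \frac{1}{4} = \left(-65\right) 6 \cdot \frac{1}{4} = \left(-390\right) \frac{1}{4} = - \frac{195}{2}$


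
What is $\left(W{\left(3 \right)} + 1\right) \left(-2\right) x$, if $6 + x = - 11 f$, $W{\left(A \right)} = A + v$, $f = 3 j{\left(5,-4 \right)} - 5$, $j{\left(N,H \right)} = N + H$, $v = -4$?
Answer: $0$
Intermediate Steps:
$j{\left(N,H \right)} = H + N$
$f = -2$ ($f = 3 \left(-4 + 5\right) - 5 = 3 \cdot 1 - 5 = 3 - 5 = -2$)
$W{\left(A \right)} = -4 + A$ ($W{\left(A \right)} = A - 4 = -4 + A$)
$x = 16$ ($x = -6 - -22 = -6 + 22 = 16$)
$\left(W{\left(3 \right)} + 1\right) \left(-2\right) x = \left(\left(-4 + 3\right) + 1\right) \left(-2\right) 16 = \left(-1 + 1\right) \left(-2\right) 16 = 0 \left(-2\right) 16 = 0 \cdot 16 = 0$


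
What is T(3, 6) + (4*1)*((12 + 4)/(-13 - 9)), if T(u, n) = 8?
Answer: 56/11 ≈ 5.0909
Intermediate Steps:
T(3, 6) + (4*1)*((12 + 4)/(-13 - 9)) = 8 + (4*1)*((12 + 4)/(-13 - 9)) = 8 + 4*(16/(-22)) = 8 + 4*(16*(-1/22)) = 8 + 4*(-8/11) = 8 - 32/11 = 56/11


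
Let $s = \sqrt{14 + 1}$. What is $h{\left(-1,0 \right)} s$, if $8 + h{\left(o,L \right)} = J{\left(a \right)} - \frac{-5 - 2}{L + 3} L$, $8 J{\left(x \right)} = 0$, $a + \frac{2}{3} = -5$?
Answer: $- 8 \sqrt{15} \approx -30.984$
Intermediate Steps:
$a = - \frac{17}{3}$ ($a = - \frac{2}{3} - 5 = - \frac{17}{3} \approx -5.6667$)
$J{\left(x \right)} = 0$ ($J{\left(x \right)} = \frac{1}{8} \cdot 0 = 0$)
$s = \sqrt{15} \approx 3.873$
$h{\left(o,L \right)} = -8 + \frac{7 L}{3 + L}$ ($h{\left(o,L \right)} = -8 + \left(0 - \frac{-5 - 2}{L + 3} L\right) = -8 + \left(0 - - \frac{7}{3 + L} L\right) = -8 + \left(0 - - \frac{7 L}{3 + L}\right) = -8 + \left(0 + \frac{7 L}{3 + L}\right) = -8 + \frac{7 L}{3 + L}$)
$h{\left(-1,0 \right)} s = \frac{-24 - 0}{3 + 0} \sqrt{15} = \frac{-24 + 0}{3} \sqrt{15} = \frac{1}{3} \left(-24\right) \sqrt{15} = - 8 \sqrt{15}$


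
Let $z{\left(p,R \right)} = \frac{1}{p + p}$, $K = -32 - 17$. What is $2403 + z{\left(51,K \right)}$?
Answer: $\frac{245107}{102} \approx 2403.0$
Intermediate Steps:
$K = -49$
$z{\left(p,R \right)} = \frac{1}{2 p}$
$2403 + z{\left(51,K \right)} = 2403 + \frac{1}{2 \cdot 51} = 2403 + \frac{1}{2} \cdot \frac{1}{51} = 2403 + \frac{1}{102} = \frac{245107}{102}$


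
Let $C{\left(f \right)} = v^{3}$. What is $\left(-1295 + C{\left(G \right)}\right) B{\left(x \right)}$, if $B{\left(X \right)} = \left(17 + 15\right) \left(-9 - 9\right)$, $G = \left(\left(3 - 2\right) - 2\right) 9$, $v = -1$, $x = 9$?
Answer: $746496$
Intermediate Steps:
$G = -9$ ($G = \left(1 - 2\right) 9 = \left(-1\right) 9 = -9$)
$C{\left(f \right)} = -1$ ($C{\left(f \right)} = \left(-1\right)^{3} = -1$)
$B{\left(X \right)} = -576$ ($B{\left(X \right)} = 32 \left(-18\right) = -576$)
$\left(-1295 + C{\left(G \right)}\right) B{\left(x \right)} = \left(-1295 - 1\right) \left(-576\right) = \left(-1296\right) \left(-576\right) = 746496$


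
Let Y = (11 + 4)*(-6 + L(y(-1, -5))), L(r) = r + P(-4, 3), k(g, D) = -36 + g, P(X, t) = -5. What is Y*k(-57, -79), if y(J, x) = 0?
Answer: 15345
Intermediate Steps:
L(r) = -5 + r (L(r) = r - 5 = -5 + r)
Y = -165 (Y = (11 + 4)*(-6 + (-5 + 0)) = 15*(-6 - 5) = 15*(-11) = -165)
Y*k(-57, -79) = -165*(-36 - 57) = -165*(-93) = 15345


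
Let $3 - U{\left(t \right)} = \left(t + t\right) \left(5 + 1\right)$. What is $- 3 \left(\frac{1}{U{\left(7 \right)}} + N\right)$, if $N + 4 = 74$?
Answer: $- \frac{5669}{27} \approx -209.96$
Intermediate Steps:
$U{\left(t \right)} = 3 - 12 t$ ($U{\left(t \right)} = 3 - \left(t + t\right) \left(5 + 1\right) = 3 - 2 t 6 = 3 - 12 t$)
$N = 70$ ($N = -4 + 74 = 70$)
$- 3 \left(\frac{1}{U{\left(7 \right)}} + N\right) = - 3 \left(\frac{1}{3 - 84} + 70\right) = - 3 \left(\frac{1}{-81} + 70\right) = - 3 \left(- \frac{1}{81} + 70\right) = \left(-3\right) \frac{5669}{81} = - \frac{5669}{27}$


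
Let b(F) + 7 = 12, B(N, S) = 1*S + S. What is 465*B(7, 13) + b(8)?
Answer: 12095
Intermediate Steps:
B(N, S) = 2*S (B(N, S) = S + S = 2*S)
b(F) = 5 (b(F) = -7 + 12 = 5)
465*B(7, 13) + b(8) = 465*(2*13) + 5 = 465*26 + 5 = 12090 + 5 = 12095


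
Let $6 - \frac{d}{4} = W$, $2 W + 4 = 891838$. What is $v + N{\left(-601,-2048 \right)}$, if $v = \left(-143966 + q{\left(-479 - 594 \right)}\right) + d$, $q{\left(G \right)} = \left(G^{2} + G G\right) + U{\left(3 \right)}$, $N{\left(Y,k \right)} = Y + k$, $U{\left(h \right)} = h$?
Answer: $372402$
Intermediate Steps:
$W = 445917$ ($W = -2 + \frac{1}{2} \cdot 891838 = -2 + 445919 = 445917$)
$d = -1783644$ ($d = 24 - 1783668 = -1783644$)
$q{\left(G \right)} = 3 + 2 G^{2}$ ($q{\left(G \right)} = \left(G^{2} + G G\right) + 3 = \left(G^{2} + G^{2}\right) + 3 = 2 G^{2} + 3 = 3 + 2 G^{2}$)
$v = 375051$ ($v = \left(-143966 + \left(3 + 2 \left(-479 - 594\right)^{2}\right)\right) - 1783644 = \left(-143966 + \left(3 + 2 \left(-1073\right)^{2}\right)\right) - 1783644 = \left(-143966 + \left(3 + 2 \cdot 1151329\right)\right) - 1783644 = \left(-143966 + \left(3 + 2302658\right)\right) - 1783644 = \left(-143966 + 2302661\right) - 1783644 = 2158695 - 1783644 = 375051$)
$v + N{\left(-601,-2048 \right)} = 375051 - 2649 = 372402$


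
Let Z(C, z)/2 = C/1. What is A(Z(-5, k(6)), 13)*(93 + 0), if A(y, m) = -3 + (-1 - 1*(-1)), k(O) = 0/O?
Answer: -279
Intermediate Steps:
k(O) = 0
Z(C, z) = 2*C (Z(C, z) = 2*(C/1) = 2*(C*1) = 2*C)
A(y, m) = -3 (A(y, m) = -3 + (-1 + 1) = -3 + 0 = -3)
A(Z(-5, k(6)), 13)*(93 + 0) = -3*(93 + 0) = -3*93 = -279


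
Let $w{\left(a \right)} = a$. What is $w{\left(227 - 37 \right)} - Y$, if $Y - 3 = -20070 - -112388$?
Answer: $-92131$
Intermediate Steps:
$Y = 92321$ ($Y = 3 - -92318 = 3 + \left(-20070 + 112388\right) = 3 + 92318 = 92321$)
$w{\left(227 - 37 \right)} - Y = \left(227 - 37\right) - 92321 = 190 - 92321 = -92131$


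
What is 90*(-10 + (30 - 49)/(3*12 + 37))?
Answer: -67410/73 ≈ -923.42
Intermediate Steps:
90*(-10 + (30 - 49)/(3*12 + 37)) = 90*(-10 - 19/(36 + 37)) = 90*(-10 - 19/73) = 90*(-749/73) = -67410/73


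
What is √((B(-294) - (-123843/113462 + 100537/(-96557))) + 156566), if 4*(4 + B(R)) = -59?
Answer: √18789696123179809315758451/10955550334 ≈ 395.66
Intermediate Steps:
B(R) = -75/4 (B(R) = -4 + (¼)*(-59) = -4 - 59/4 = -75/4)
√((B(-294) - (-123843/113462 + 100537/(-96557))) + 156566) = √((-75/4 - (-123843/113462 + 100537/(-96557))) + 156566) = √((-75/4 - (-123843*1/113462 + 100537*(-1/96557))) + 156566) = √((-75/4 - (-123843/113462 - 100537/96557)) + 156566) = √((-75/4 - 1*(-23365037645/10955550334)) + 156566) = √((-75/4 + 23365037645/10955550334) + 156566) = √(-364103062235/21911100668 + 156566) = √(3430169284123853/21911100668) = √18789696123179809315758451/10955550334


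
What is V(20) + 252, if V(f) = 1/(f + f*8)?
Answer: 45361/180 ≈ 252.01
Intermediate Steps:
V(f) = 1/(9*f) (V(f) = 1/(f + 8*f) = 1/(9*f))
V(20) + 252 = (⅑)/20 + 252 = (⅑)*(1/20) + 252 = 1/180 + 252 = 45361/180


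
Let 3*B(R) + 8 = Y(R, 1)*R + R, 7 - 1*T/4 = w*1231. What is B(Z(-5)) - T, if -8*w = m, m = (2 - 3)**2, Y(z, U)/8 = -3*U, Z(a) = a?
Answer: -3647/6 ≈ -607.83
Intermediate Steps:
Y(z, U) = -24*U (Y(z, U) = 8*(-3*U) = -24*U)
m = 1 (m = (-1)**2 = 1)
w = -1/8 (w = -1/8*1 = -1/8 ≈ -0.12500)
T = 1287/2 (T = 28 - (-1)*1231/2 = 28 - 4*(-1231/8) = 28 + 1231/2 = 1287/2 ≈ 643.50)
B(R) = -8/3 - 23*R/3 (B(R) = -8/3 + ((-24*1)*R + R)/3 = -8/3 + (-24*R + R)/3 = -8/3 + (-23*R)/3 = -8/3 - 23*R/3)
B(Z(-5)) - T = (-8/3 - 23/3*(-5)) - 1*1287/2 = (-8/3 + 115/3) - 1287/2 = 107/3 - 1287/2 = -3647/6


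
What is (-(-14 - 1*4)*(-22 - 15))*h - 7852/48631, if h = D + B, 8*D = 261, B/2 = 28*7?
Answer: -55011467239/194524 ≈ -2.8280e+5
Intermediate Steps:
B = 392 (B = 2*(28*7) = 2*196 = 392)
D = 261/8 (D = (⅛)*261 = 261/8 ≈ 32.625)
h = 3397/8 (h = 261/8 + 392 = 3397/8 ≈ 424.63)
(-(-14 - 1*4)*(-22 - 15))*h - 7852/48631 = -(-14 - 1*4)*(-22 - 15)*(3397/8) - 7852/48631 = -(-14 - 4)*(-37)*(3397/8) - 7852*1/48631 = -(-18)*(-37)*(3397/8) - 7852/48631 = -1*666*(3397/8) - 7852/48631 = -666*3397/8 - 7852/48631 = -1131201/4 - 7852/48631 = -55011467239/194524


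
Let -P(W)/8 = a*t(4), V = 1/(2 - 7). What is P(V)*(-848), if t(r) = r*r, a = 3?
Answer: 325632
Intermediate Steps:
V = -1/5 (V = 1/(-5) = -1/5 ≈ -0.20000)
t(r) = r**2
P(W) = -384 (P(W) = -24*4**2 = -24*16 = -8*48 = -384)
P(V)*(-848) = -384*(-848) = 325632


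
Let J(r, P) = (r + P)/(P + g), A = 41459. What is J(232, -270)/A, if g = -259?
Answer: 38/21931811 ≈ 1.7326e-6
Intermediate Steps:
J(r, P) = (P + r)/(-259 + P) (J(r, P) = (r + P)/(P - 259) = (P + r)/(-259 + P))
J(232, -270)/A = ((-270 + 232)/(-259 - 270))/41459 = (-38/(-529))*(1/41459) = -1/529*(-38)*(1/41459) = (38/529)*(1/41459) = 38/21931811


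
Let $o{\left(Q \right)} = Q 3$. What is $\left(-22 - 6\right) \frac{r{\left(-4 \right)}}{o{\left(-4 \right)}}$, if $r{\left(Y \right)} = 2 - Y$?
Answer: $14$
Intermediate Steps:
$o{\left(Q \right)} = 3 Q$
$\left(-22 - 6\right) \frac{r{\left(-4 \right)}}{o{\left(-4 \right)}} = \left(-22 - 6\right) \frac{2 - -4}{3 \left(-4\right)} = - 28 \frac{2 + 4}{-12} = - 28 \cdot 6 \left(- \frac{1}{12}\right) = \left(-28\right) \left(- \frac{1}{2}\right) = 14$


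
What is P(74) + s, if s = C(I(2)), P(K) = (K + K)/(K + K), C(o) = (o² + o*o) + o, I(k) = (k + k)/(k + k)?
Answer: 4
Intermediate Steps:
I(k) = 1 (I(k) = (2*k)/((2*k)) = (2*k)*(1/(2*k)) = 1)
C(o) = o + 2*o² (C(o) = (o² + o²) + o = 2*o² + o = o + 2*o²)
P(K) = 1 (P(K) = (2*K)/((2*K)) = (2*K)*(1/(2*K)) = 1)
s = 3 (s = 1*(1 + 2*1) = 1*(1 + 2) = 1*3 = 3)
P(74) + s = 1 + 3 = 4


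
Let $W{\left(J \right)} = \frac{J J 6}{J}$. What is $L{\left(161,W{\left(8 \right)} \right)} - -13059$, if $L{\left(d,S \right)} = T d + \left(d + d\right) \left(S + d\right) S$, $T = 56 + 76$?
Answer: $3264615$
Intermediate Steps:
$W{\left(J \right)} = 6 J$ ($W{\left(J \right)} = \frac{J^{2} \cdot 6}{J} = \frac{6 J^{2}}{J} = 6 J$)
$T = 132$
$L{\left(d,S \right)} = 132 d + 2 S d \left(S + d\right)$ ($L{\left(d,S \right)} = 132 d + \left(d + d\right) \left(S + d\right) S = 132 d + 2 d \left(S + d\right) S = 132 d + 2 S d \left(S + d\right)$)
$L{\left(161,W{\left(8 \right)} \right)} - -13059 = 2 \cdot 161 \left(66 + \left(6 \cdot 8\right)^{2} + 6 \cdot 8 \cdot 161\right) - -13059 = 2 \cdot 161 \left(66 + 48^{2} + 48 \cdot 161\right) + 13059 = 2 \cdot 161 \left(66 + 2304 + 7728\right) + 13059 = 2 \cdot 161 \cdot 10098 + 13059 = 3251556 + 13059 = 3264615$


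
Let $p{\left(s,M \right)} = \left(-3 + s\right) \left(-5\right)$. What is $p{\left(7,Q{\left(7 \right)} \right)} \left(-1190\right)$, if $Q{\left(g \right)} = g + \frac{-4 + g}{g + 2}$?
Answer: $23800$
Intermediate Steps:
$Q{\left(g \right)} = g + \frac{-4 + g}{2 + g}$
$p{\left(s,M \right)} = 15 - 5 s$
$p{\left(7,Q{\left(7 \right)} \right)} \left(-1190\right) = \left(15 - 35\right) \left(-1190\right) = \left(-20\right) \left(-1190\right) = 23800$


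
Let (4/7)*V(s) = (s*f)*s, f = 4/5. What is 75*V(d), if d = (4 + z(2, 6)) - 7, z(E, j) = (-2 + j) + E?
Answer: 945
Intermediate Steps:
f = ⅘ (f = 4*(⅕) = ⅘ ≈ 0.80000)
z(E, j) = -2 + E + j
d = 3 (d = (4 + (-2 + 2 + 6)) - 7 = (4 + 6) - 7 = 10 - 7 = 3)
V(s) = 7*s²/5 (V(s) = 7*((s*(⅘))*s)/4 = 7*((4*s/5)*s)/4 = 7*(4*s²/5)/4 = 7*s²/5)
75*V(d) = 75*((7/5)*3²) = 75*((7/5)*9) = 75*(63/5) = 945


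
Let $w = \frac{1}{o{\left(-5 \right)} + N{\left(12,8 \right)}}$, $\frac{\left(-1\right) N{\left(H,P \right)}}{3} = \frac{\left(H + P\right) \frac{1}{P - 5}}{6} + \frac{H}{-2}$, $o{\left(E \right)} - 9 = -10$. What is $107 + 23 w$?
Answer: $\frac{4456}{41} \approx 108.68$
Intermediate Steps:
$o{\left(E \right)} = -1$ ($o{\left(E \right)} = 9 - 10 = -1$)
$N{\left(H,P \right)} = \frac{3 H}{2} - \frac{H + P}{2 \left(-5 + P\right)}$ ($N{\left(H,P \right)} = - 3 \left(\frac{\left(H + P\right) \frac{1}{P - 5}}{6} + \frac{H}{-2}\right) = - 3 \left(\frac{H + P}{-5 + P} \frac{1}{6} + H \left(- \frac{1}{2}\right)\right) = - 3 \left(\frac{H + P}{-5 + P} \frac{1}{6} - \frac{H}{2}\right) = - 3 \left(\frac{H + P}{6 \left(-5 + P\right)} - \frac{H}{2}\right) = - 3 \left(- \frac{H}{2} + \frac{H + P}{6 \left(-5 + P\right)}\right) = \frac{3 H}{2} - \frac{H + P}{2 \left(-5 + P\right)}$)
$w = \frac{3}{41}$ ($w = \frac{1}{-1 + \frac{\left(-1\right) 8 - 192 + 3 \cdot 12 \cdot 8}{2 \left(-5 + 8\right)}} = \frac{1}{-1 + \frac{-8 - 192 + 288}{2 \cdot 3}} = \frac{1}{-1 + \frac{1}{2} \cdot \frac{1}{3} \cdot 88} = \frac{1}{-1 + \frac{44}{3}} = \frac{1}{\frac{41}{3}} = \frac{3}{41} \approx 0.073171$)
$107 + 23 w = 107 + 23 \cdot \frac{3}{41} = 107 + \frac{69}{41} = \frac{4456}{41}$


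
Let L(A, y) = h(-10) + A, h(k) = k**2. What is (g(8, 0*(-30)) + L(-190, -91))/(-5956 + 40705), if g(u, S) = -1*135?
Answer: -25/3861 ≈ -0.0064750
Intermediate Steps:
g(u, S) = -135
L(A, y) = 100 + A (L(A, y) = (-10)**2 + A = 100 + A)
(g(8, 0*(-30)) + L(-190, -91))/(-5956 + 40705) = (-135 + (100 - 190))/(-5956 + 40705) = (-135 - 90)/34749 = -225*1/34749 = -25/3861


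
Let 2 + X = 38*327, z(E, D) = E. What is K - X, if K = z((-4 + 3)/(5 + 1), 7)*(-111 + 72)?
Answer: -24835/2 ≈ -12418.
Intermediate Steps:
K = 13/2 (K = ((-4 + 3)/(5 + 1))*(-111 + 72) = -1/6*(-39) = -1*⅙*(-39) = -⅙*(-39) = 13/2 ≈ 6.5000)
X = 12424 (X = -2 + 38*327 = -2 + 12426 = 12424)
K - X = 13/2 - 1*12424 = 13/2 - 12424 = -24835/2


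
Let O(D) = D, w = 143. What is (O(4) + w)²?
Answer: 21609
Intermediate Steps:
(O(4) + w)² = (4 + 143)² = 147² = 21609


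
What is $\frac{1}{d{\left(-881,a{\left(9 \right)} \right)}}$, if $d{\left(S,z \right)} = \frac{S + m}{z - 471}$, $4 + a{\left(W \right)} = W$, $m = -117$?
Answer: $\frac{233}{499} \approx 0.46693$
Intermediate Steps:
$a{\left(W \right)} = -4 + W$
$d{\left(S,z \right)} = \frac{-117 + S}{-471 + z}$ ($d{\left(S,z \right)} = \frac{S - 117}{z - 471} = \frac{-117 + S}{-471 + z}$)
$\frac{1}{d{\left(-881,a{\left(9 \right)} \right)}} = \frac{1}{\frac{1}{-471 + \left(-4 + 9\right)} \left(-117 - 881\right)} = \frac{1}{\frac{1}{-471 + 5} \left(-998\right)} = \frac{1}{\frac{1}{-466} \left(-998\right)} = \frac{1}{\left(- \frac{1}{466}\right) \left(-998\right)} = \frac{1}{\frac{499}{233}} = \frac{233}{499}$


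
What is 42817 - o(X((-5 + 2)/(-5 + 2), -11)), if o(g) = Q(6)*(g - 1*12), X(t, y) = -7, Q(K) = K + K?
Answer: 43045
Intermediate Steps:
Q(K) = 2*K
o(g) = -144 + 12*g (o(g) = (2*6)*(g - 1*12) = 12*(g - 12) = 12*(-12 + g) = -144 + 12*g)
42817 - o(X((-5 + 2)/(-5 + 2), -11)) = 42817 - (-144 + 12*(-7)) = 42817 - (-144 - 84) = 42817 - 1*(-228) = 42817 + 228 = 43045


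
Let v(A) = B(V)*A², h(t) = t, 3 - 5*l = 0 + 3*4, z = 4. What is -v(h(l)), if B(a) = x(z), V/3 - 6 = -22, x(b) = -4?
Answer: 324/25 ≈ 12.960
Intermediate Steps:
l = -9/5 (l = ⅗ - (0 + 3*4)/5 = ⅗ - (0 + 12)/5 = ⅗ - ⅕*12 = ⅗ - 12/5 = -9/5 ≈ -1.8000)
V = -48 (V = 18 + 3*(-22) = 18 - 66 = -48)
B(a) = -4
v(A) = -4*A²
-v(h(l)) = -(-4)*(-9/5)² = -(-4)*81/25 = -1*(-324/25) = 324/25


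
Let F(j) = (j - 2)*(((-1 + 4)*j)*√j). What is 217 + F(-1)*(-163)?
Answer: 217 - 1467*I ≈ 217.0 - 1467.0*I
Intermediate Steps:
F(j) = 3*j^(3/2)*(-2 + j) (F(j) = (-2 + j)*((3*j)*√j) = (-2 + j)*(3*j^(3/2)) = 3*j^(3/2)*(-2 + j))
217 + F(-1)*(-163) = 217 + (3*(-1)^(3/2)*(-2 - 1))*(-163) = 217 + (3*(-I)*(-3))*(-163) = 217 + (9*I)*(-163) = 217 - 1467*I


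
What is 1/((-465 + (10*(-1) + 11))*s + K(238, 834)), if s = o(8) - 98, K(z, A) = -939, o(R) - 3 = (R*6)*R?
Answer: -1/135035 ≈ -7.4055e-6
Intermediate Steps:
o(R) = 3 + 6*R² (o(R) = 3 + (R*6)*R = 3 + (6*R)*R = 3 + 6*R²)
s = 289 (s = (3 + 6*8²) - 98 = (3 + 6*64) - 98 = (3 + 384) - 98 = 387 - 98 = 289)
1/((-465 + (10*(-1) + 11))*s + K(238, 834)) = 1/((-465 + (10*(-1) + 11))*289 - 939) = 1/((-465 + (-10 + 11))*289 - 939) = 1/((-465 + 1)*289 - 939) = 1/(-464*289 - 939) = 1/(-134096 - 939) = 1/(-135035) = -1/135035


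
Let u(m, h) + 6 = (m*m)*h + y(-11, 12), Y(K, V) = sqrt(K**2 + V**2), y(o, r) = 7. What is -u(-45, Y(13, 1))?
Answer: -1 - 2025*sqrt(170) ≈ -26404.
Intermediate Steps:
u(m, h) = 1 + h*m**2 (u(m, h) = -6 + ((m*m)*h + 7) = -6 + (m**2*h + 7) = -6 + (h*m**2 + 7) = -6 + (7 + h*m**2) = 1 + h*m**2)
-u(-45, Y(13, 1)) = -(1 + sqrt(13**2 + 1**2)*(-45)**2) = -(1 + sqrt(169 + 1)*2025) = -(1 + sqrt(170)*2025) = -(1 + 2025*sqrt(170)) = -1 - 2025*sqrt(170)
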